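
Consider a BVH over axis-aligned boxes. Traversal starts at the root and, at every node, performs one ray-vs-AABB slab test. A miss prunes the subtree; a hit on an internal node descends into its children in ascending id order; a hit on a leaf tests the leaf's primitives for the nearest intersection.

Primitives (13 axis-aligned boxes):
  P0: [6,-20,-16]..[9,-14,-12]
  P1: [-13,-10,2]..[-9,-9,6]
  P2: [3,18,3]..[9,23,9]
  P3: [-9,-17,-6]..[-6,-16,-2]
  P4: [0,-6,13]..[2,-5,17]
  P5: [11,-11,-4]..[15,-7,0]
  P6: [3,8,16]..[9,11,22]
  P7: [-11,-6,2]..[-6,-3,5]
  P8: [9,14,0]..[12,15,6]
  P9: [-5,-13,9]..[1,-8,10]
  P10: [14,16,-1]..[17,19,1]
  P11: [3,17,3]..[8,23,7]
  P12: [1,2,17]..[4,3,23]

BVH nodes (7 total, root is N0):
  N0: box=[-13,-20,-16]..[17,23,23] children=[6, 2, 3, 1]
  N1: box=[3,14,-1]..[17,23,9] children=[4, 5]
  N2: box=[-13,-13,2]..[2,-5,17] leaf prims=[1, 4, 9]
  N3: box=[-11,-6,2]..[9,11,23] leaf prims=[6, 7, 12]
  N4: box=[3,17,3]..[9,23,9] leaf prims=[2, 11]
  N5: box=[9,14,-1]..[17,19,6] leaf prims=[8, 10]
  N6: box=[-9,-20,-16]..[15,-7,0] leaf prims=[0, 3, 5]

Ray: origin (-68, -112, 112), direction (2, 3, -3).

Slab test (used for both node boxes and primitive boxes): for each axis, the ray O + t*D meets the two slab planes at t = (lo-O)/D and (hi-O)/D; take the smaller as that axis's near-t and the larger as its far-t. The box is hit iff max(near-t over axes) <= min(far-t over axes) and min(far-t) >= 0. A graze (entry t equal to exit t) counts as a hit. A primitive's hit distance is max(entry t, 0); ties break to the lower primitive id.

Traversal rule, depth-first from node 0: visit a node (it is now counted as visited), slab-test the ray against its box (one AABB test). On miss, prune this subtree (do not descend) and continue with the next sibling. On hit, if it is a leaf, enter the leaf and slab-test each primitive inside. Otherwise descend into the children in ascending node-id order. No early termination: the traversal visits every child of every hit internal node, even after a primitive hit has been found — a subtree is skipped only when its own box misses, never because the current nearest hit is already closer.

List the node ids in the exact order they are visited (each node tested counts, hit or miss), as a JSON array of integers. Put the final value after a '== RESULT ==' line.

Traverse from the root:
N0 x:[55/2,85/2] y:[92/3,45] z:[89/3,128/3] -> hit [92/3,85/2], descend [1, 2, 3, 6]
  N1 x:[71/2,85/2] y:[42,45] z:[103/3,113/3] -> miss, prune
  N2 x:[55/2,35] y:[33,107/3] z:[95/3,110/3] -> hit [33,35] leaf, test {P1(miss), P4(miss), P9@t=34}
  N3 x:[57/2,77/2] y:[106/3,41] z:[89/3,110/3] -> hit [106/3,110/3] leaf, test {P6(miss), P7(miss), P12(miss)}
  N6 x:[59/2,83/2] y:[92/3,35] z:[112/3,128/3] -> miss, prune

5 AABB tests over nodes [0, 1, 2, 3, 6]; 2 leaves entered; closest P9.

== RESULT ==
[0, 1, 2, 3, 6]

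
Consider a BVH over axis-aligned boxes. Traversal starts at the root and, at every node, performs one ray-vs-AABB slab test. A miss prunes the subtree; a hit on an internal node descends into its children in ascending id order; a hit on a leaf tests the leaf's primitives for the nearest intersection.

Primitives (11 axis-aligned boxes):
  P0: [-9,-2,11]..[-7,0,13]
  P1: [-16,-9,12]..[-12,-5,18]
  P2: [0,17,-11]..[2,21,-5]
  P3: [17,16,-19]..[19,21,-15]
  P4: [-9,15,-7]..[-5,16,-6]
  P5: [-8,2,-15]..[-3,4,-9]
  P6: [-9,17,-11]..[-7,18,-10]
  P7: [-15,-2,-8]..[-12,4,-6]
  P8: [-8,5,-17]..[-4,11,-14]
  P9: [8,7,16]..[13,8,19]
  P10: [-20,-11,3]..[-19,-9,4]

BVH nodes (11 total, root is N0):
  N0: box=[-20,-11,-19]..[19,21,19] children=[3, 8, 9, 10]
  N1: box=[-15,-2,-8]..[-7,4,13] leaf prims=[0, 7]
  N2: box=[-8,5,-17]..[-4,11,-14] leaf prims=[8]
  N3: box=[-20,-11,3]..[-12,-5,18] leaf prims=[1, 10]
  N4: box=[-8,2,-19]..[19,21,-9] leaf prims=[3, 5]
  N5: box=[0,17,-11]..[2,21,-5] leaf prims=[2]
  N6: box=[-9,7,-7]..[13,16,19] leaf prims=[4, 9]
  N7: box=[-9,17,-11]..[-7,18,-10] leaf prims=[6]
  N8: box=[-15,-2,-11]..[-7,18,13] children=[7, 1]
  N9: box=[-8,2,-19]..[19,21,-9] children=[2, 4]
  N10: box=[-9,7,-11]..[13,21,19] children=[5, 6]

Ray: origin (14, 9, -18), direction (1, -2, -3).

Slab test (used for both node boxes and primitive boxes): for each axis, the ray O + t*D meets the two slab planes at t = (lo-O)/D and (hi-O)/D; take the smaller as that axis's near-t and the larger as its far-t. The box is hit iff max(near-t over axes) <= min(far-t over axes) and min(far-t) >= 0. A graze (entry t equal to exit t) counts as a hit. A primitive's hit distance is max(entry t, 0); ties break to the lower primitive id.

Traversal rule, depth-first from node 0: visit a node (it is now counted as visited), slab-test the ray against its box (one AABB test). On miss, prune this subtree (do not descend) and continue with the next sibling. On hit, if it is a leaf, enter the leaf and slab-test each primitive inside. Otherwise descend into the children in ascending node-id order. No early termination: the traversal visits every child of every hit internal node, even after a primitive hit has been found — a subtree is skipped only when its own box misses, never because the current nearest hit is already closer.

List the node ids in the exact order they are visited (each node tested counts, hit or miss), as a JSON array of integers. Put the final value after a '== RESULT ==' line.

Trace the traversal:
N0 x:[-34,5] y:[-6,10] z:[-37/3,1/3] -> hit [-6,1/3], descend [3, 8, 9, 10]
  N3 x:[-34,-26] y:[7,10] z:[-12,-7] -> miss, prune
  N8 x:[-29,-21] y:[-9/2,11/2] z:[-31/3,-7/3] -> miss, prune
  N9 x:[-22,5] y:[-6,7/2] z:[-3,1/3] -> hit [-3,1/3], descend [2, 4]
    N2 x:[-22,-18] y:[-1,2] z:[-4/3,-1/3] -> miss, prune
    N4 x:[-22,5] y:[-6,7/2] z:[-3,1/3] -> hit [-3,1/3] leaf, test {P3(miss), P5(miss)}
  N10 x:[-23,-1] y:[-6,1] z:[-37/3,-7/3] -> miss, prune

order=[0, 3, 8, 9, 2, 4, 10]  |boxes|=7  |leaves|=1  hit=miss

== RESULT ==
[0, 3, 8, 9, 2, 4, 10]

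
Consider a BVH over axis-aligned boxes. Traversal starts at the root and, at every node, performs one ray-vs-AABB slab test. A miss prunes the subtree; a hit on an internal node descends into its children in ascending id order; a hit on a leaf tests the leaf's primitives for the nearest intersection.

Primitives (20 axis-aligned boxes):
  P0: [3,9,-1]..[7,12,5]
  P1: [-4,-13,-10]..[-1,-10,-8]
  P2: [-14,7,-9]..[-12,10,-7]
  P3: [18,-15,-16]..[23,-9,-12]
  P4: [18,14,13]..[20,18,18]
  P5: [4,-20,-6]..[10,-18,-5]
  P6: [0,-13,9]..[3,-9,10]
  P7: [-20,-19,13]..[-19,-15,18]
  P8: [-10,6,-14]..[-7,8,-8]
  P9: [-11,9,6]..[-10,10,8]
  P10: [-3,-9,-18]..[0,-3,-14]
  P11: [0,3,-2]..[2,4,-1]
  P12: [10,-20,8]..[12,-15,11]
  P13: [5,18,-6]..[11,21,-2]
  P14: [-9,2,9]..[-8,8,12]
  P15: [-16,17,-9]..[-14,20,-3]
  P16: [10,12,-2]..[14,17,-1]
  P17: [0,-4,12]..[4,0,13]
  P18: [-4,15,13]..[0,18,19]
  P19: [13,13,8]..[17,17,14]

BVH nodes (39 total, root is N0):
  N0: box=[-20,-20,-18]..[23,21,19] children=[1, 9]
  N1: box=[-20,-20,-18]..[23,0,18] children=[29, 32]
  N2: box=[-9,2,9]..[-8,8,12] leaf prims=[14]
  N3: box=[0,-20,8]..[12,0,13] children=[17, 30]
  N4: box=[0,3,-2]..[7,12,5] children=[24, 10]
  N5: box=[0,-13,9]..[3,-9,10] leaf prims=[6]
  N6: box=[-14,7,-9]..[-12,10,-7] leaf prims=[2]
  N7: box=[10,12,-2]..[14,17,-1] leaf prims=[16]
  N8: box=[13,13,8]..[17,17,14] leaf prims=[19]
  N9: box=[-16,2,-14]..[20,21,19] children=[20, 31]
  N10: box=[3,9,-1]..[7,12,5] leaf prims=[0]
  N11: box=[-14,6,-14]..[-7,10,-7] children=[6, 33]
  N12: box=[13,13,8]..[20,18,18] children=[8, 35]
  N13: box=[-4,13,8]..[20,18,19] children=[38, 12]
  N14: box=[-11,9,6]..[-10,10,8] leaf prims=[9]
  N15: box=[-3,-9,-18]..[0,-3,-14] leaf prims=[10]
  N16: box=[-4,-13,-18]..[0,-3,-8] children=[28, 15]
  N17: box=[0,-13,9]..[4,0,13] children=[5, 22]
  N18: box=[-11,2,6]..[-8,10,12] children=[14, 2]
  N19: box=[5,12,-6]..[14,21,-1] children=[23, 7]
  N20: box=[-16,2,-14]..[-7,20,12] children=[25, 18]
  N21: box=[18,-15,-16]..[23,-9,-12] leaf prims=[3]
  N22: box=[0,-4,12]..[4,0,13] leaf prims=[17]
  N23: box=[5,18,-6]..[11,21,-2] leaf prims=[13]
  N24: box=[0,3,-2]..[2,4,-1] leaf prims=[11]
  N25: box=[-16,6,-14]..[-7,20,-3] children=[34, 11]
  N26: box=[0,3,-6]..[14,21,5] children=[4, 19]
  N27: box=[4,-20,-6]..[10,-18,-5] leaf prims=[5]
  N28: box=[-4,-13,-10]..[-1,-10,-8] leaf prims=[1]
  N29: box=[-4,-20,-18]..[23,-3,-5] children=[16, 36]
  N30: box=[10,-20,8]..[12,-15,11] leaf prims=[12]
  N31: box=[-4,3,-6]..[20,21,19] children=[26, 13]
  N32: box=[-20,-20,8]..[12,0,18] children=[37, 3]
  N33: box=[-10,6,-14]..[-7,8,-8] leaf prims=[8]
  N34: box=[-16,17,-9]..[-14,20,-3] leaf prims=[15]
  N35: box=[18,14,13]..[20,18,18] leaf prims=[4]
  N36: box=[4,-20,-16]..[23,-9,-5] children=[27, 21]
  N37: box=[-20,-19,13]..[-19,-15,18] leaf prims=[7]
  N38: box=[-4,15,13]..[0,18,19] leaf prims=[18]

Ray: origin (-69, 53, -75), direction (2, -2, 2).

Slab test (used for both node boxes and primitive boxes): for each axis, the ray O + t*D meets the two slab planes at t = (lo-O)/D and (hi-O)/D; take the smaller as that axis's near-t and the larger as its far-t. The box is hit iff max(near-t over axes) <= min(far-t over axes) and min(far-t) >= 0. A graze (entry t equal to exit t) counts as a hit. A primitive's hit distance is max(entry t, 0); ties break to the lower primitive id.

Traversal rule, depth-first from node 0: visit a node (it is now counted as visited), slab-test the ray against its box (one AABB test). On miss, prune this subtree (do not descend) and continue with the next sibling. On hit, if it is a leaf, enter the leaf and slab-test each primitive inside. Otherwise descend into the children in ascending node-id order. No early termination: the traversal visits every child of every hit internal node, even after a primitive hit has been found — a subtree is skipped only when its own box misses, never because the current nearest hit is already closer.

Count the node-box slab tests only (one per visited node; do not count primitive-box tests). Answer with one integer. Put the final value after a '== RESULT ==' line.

Walk:
N0 x:[49/2,46] y:[16,73/2] z:[57/2,47] -> hit [57/2,73/2], descend [1, 9]
  N1 x:[49/2,46] y:[53/2,73/2] z:[57/2,93/2] -> hit [57/2,73/2], descend [29, 32]
    N29 x:[65/2,46] y:[28,73/2] z:[57/2,35] -> hit [65/2,35], descend [16, 36]
      N16 x:[65/2,69/2] y:[28,33] z:[57/2,67/2] -> hit [65/2,33], descend [15, 28]
        N15 x:[33,69/2] y:[28,31] z:[57/2,61/2] -> miss, prune
        N28 x:[65/2,34] y:[63/2,33] z:[65/2,67/2] -> hit [65/2,33] leaf, test {P1@t=65/2}
      N36 x:[73/2,46] y:[31,73/2] z:[59/2,35] -> miss, prune
    N32 x:[49/2,81/2] y:[53/2,73/2] z:[83/2,93/2] -> miss, prune
  N9 x:[53/2,89/2] y:[16,51/2] z:[61/2,47] -> miss, prune

Summary -> nodes [0, 1, 29, 16, 15, 28, 36, 32, 9]; box-tests=9; leaf-entries=1; first=P1

== RESULT ==
9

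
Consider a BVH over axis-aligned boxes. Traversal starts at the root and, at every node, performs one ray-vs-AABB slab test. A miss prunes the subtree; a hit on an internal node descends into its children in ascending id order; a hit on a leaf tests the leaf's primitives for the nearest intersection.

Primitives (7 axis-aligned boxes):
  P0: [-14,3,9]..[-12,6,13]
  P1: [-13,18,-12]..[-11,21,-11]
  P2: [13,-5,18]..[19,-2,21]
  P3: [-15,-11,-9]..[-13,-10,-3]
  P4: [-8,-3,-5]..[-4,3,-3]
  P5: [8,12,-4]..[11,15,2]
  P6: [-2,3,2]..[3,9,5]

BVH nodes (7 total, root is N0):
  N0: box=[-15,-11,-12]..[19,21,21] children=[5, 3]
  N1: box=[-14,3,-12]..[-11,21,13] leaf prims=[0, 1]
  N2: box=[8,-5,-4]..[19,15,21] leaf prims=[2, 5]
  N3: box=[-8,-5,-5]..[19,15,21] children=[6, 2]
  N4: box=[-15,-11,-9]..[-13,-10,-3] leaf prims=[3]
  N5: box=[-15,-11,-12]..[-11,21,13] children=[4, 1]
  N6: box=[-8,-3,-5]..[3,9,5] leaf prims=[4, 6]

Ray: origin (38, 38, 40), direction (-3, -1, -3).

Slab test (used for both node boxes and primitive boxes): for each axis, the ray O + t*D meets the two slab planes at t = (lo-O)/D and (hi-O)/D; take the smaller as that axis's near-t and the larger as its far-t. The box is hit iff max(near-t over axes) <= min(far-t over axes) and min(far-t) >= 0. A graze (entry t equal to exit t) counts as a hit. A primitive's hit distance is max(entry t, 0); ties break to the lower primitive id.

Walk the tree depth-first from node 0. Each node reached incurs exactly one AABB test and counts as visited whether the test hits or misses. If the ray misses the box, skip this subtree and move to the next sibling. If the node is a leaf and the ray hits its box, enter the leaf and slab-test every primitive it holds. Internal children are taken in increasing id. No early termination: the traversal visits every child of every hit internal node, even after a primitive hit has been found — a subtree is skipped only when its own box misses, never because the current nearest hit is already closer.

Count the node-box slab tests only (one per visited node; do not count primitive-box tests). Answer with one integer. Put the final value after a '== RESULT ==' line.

Walk:
N0 x:[19/3,53/3] y:[17,49] z:[19/3,52/3] -> hit [17,52/3], descend [3, 5]
  N3 x:[19/3,46/3] y:[23,43] z:[19/3,15] -> miss, prune
  N5 x:[49/3,53/3] y:[17,49] z:[9,52/3] -> hit [17,52/3], descend [1, 4]
    N1 x:[49/3,52/3] y:[17,35] z:[9,52/3] -> hit [17,52/3] leaf, test {P0(miss), P1@t=17}
    N4 x:[17,53/3] y:[48,49] z:[43/3,49/3] -> miss, prune

5 AABB tests over nodes [0, 3, 5, 1, 4]; 1 leaf entered; closest P1.

== RESULT ==
5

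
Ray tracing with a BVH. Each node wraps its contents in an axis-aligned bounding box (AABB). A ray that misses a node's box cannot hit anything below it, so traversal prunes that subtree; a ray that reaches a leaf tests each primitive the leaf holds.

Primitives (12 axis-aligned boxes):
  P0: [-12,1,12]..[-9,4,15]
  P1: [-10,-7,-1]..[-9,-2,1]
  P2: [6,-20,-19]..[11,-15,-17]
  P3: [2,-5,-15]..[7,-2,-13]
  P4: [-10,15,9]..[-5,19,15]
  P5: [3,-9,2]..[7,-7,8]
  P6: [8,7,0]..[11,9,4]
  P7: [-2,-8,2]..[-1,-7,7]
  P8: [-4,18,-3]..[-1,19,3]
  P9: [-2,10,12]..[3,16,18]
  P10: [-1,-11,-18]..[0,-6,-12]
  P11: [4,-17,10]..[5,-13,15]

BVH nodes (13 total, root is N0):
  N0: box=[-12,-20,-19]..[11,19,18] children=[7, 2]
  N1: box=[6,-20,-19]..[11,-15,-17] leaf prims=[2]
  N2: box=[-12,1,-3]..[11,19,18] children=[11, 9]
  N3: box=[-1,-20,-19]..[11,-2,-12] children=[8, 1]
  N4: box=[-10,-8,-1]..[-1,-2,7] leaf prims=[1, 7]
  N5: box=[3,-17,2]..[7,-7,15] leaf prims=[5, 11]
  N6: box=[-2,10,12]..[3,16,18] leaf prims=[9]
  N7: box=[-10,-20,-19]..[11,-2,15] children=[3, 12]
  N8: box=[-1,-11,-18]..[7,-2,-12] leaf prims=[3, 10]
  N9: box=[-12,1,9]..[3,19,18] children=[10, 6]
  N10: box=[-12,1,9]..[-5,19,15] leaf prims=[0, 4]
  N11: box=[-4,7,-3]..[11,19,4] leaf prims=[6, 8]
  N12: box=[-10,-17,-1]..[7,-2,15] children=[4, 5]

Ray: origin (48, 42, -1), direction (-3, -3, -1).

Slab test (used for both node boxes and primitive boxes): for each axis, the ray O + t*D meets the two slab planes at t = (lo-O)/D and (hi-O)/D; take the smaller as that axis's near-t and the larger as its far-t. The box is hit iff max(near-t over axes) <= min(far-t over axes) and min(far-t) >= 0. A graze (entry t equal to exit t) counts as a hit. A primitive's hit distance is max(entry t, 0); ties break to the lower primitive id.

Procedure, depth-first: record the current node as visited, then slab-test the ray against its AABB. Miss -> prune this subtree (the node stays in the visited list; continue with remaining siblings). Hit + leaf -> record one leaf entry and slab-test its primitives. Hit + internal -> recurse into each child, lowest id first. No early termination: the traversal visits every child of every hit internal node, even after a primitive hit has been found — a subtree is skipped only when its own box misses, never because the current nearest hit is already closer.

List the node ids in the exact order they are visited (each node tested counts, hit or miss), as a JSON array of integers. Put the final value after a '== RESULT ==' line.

Walk:
N0 x:[37/3,20] y:[23/3,62/3] z:[-19,18] -> hit [37/3,18], descend [2, 7]
  N2 x:[37/3,20] y:[23/3,41/3] z:[-19,2] -> miss, prune
  N7 x:[37/3,58/3] y:[44/3,62/3] z:[-16,18] -> hit [44/3,18], descend [3, 12]
    N3 x:[37/3,49/3] y:[44/3,62/3] z:[11,18] -> hit [44/3,49/3], descend [1, 8]
      N1 x:[37/3,14] y:[19,62/3] z:[16,18] -> miss, prune
      N8 x:[41/3,49/3] y:[44/3,53/3] z:[11,17] -> hit [44/3,49/3] leaf, test {P3(miss), P10@t=16}
    N12 x:[41/3,58/3] y:[44/3,59/3] z:[-16,0] -> miss, prune

order=[0, 2, 7, 3, 1, 8, 12]  |boxes|=7  |leaves|=1  hit=P10

== RESULT ==
[0, 2, 7, 3, 1, 8, 12]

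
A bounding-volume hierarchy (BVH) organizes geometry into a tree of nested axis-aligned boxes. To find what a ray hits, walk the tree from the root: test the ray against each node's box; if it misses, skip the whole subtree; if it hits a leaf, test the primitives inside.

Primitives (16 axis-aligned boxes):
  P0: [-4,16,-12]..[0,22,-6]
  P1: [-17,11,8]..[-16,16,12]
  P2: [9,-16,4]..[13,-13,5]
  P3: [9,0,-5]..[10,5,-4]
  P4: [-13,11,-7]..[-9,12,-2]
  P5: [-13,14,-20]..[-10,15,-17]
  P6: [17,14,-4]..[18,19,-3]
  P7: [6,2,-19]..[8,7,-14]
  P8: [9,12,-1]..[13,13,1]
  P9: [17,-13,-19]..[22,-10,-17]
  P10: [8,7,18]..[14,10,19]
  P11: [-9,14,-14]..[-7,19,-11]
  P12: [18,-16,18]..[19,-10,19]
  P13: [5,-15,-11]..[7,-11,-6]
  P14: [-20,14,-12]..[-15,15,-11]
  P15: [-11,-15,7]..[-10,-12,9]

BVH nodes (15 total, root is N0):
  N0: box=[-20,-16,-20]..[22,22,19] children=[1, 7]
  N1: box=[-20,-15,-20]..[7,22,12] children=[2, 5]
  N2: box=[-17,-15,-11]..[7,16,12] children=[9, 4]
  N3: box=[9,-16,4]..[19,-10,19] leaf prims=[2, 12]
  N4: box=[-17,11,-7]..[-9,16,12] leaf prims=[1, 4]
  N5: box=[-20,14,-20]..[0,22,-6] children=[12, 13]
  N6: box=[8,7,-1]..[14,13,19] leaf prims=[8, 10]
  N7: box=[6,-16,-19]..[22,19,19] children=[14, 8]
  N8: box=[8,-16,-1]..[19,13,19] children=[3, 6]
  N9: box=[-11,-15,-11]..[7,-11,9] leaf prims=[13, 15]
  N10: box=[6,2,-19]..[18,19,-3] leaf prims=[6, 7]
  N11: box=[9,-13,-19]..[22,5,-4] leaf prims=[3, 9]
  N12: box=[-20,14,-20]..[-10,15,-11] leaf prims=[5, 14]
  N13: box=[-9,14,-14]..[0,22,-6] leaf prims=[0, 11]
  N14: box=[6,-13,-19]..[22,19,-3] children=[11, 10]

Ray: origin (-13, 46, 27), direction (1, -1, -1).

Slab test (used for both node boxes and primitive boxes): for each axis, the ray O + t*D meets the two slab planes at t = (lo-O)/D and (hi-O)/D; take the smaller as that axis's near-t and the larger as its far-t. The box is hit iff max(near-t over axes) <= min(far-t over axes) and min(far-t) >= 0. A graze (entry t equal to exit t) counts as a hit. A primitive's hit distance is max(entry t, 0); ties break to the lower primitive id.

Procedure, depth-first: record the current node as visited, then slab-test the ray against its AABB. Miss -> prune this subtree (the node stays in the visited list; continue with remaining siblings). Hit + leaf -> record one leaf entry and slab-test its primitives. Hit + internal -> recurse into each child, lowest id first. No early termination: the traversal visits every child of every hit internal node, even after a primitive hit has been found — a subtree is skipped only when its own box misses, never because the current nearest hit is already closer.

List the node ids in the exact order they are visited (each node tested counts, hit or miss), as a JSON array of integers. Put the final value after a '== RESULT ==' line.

Walk:
N0 x:[-7,35] y:[24,62] z:[8,47] -> hit [24,35], descend [1, 7]
  N1 x:[-7,20] y:[24,61] z:[15,47] -> miss, prune
  N7 x:[19,35] y:[27,62] z:[8,46] -> hit [27,35], descend [8, 14]
    N8 x:[21,32] y:[33,62] z:[8,28] -> miss, prune
    N14 x:[19,35] y:[27,59] z:[30,46] -> hit [30,35], descend [10, 11]
      N10 x:[19,31] y:[27,44] z:[30,46] -> hit [30,31] leaf, test {P6@t=30, P7(miss)}
      N11 x:[22,35] y:[41,59] z:[31,46] -> miss, prune

7 AABB tests over nodes [0, 1, 7, 8, 14, 10, 11]; 1 leaf entered; closest P6.

== RESULT ==
[0, 1, 7, 8, 14, 10, 11]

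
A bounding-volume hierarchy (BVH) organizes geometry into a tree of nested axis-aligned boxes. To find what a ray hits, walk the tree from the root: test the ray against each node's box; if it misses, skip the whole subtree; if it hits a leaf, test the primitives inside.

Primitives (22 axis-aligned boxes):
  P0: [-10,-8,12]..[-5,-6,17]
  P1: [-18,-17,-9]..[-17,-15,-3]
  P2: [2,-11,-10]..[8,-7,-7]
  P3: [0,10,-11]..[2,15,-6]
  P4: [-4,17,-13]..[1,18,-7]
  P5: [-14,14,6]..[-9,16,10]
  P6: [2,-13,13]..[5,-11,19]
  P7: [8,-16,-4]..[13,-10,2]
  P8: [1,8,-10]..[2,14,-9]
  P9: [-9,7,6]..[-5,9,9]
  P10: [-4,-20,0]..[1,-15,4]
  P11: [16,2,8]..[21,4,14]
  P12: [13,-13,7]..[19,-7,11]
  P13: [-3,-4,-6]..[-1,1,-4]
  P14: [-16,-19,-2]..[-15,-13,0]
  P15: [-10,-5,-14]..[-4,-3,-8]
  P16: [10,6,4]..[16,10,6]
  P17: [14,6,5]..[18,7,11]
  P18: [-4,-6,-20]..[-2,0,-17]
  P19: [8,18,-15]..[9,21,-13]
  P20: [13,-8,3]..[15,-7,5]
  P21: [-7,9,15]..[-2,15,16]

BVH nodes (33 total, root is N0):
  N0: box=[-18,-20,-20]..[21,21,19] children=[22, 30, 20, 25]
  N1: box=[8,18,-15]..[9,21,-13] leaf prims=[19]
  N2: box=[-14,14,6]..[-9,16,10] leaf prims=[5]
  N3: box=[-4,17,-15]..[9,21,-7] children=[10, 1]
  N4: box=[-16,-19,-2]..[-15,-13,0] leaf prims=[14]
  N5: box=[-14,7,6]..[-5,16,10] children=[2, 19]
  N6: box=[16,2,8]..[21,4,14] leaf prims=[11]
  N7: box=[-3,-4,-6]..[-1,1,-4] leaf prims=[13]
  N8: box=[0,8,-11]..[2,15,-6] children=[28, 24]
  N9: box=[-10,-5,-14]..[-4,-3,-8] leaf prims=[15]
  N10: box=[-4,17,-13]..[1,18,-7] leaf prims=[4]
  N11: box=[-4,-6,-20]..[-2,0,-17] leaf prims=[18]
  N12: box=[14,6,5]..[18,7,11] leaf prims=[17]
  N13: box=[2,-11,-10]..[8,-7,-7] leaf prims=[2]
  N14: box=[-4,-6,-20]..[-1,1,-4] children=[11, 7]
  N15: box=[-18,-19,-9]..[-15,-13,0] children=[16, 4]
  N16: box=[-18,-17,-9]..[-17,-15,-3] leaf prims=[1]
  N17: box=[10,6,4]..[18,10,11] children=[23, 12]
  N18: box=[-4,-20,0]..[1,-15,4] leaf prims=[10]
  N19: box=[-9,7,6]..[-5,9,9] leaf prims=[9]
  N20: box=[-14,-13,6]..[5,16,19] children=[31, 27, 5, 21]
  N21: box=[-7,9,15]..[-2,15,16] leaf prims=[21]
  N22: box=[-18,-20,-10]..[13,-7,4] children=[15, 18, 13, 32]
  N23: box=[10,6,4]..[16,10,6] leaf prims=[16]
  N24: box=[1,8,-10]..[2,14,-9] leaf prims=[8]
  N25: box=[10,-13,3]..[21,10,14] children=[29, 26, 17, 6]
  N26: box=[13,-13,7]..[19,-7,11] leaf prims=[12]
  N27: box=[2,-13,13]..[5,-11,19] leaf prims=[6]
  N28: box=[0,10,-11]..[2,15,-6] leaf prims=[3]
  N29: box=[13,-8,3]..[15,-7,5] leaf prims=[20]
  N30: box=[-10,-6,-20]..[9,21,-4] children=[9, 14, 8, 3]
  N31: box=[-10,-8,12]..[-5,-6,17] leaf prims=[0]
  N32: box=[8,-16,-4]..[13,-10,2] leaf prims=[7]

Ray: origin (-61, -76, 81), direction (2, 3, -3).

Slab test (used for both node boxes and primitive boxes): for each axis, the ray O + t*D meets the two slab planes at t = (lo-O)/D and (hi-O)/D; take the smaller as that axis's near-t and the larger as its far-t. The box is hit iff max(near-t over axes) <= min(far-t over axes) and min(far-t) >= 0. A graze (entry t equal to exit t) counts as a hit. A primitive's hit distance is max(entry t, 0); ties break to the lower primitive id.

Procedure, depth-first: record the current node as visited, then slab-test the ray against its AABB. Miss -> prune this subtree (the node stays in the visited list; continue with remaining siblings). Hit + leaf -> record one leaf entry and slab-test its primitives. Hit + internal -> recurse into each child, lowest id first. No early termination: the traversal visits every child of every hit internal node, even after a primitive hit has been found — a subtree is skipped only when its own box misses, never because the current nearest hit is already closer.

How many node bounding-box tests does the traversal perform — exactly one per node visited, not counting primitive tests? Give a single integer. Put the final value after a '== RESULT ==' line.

Walk:
N0 x:[43/2,41] y:[56/3,97/3] z:[62/3,101/3] -> hit [43/2,97/3], descend [20, 22, 25, 30]
  N20 x:[47/2,33] y:[21,92/3] z:[62/3,25] -> hit [47/2,25], descend [5, 21, 27, 31]
    N5 x:[47/2,28] y:[83/3,92/3] z:[71/3,25] -> miss, prune
    N21 x:[27,59/2] y:[85/3,91/3] z:[65/3,22] -> miss, prune
    N27 x:[63/2,33] y:[21,65/3] z:[62/3,68/3] -> miss, prune
    N31 x:[51/2,28] y:[68/3,70/3] z:[64/3,23] -> miss, prune
  N22 x:[43/2,37] y:[56/3,23] z:[77/3,91/3] -> miss, prune
  N25 x:[71/2,41] y:[21,86/3] z:[67/3,26] -> miss, prune
  N30 x:[51/2,35] y:[70/3,97/3] z:[85/3,101/3] -> hit [85/3,97/3], descend [3, 8, 9, 14]
    N3 x:[57/2,35] y:[31,97/3] z:[88/3,32] -> hit [31,32], descend [1, 10]
      N1 x:[69/2,35] y:[94/3,97/3] z:[94/3,32] -> miss, prune
      N10 x:[57/2,31] y:[31,94/3] z:[88/3,94/3] -> hit [31,31] leaf, test {P4@t=31}
    N8 x:[61/2,63/2] y:[28,91/3] z:[29,92/3] -> miss, prune
    N9 x:[51/2,57/2] y:[71/3,73/3] z:[89/3,95/3] -> miss, prune
    N14 x:[57/2,30] y:[70/3,77/3] z:[85/3,101/3] -> miss, prune

Summary -> nodes [0, 20, 5, 21, 27, 31, 22, 25, 30, 3, 1, 10, 8, 9, 14]; box-tests=15; leaf-entries=1; first=P4

== RESULT ==
15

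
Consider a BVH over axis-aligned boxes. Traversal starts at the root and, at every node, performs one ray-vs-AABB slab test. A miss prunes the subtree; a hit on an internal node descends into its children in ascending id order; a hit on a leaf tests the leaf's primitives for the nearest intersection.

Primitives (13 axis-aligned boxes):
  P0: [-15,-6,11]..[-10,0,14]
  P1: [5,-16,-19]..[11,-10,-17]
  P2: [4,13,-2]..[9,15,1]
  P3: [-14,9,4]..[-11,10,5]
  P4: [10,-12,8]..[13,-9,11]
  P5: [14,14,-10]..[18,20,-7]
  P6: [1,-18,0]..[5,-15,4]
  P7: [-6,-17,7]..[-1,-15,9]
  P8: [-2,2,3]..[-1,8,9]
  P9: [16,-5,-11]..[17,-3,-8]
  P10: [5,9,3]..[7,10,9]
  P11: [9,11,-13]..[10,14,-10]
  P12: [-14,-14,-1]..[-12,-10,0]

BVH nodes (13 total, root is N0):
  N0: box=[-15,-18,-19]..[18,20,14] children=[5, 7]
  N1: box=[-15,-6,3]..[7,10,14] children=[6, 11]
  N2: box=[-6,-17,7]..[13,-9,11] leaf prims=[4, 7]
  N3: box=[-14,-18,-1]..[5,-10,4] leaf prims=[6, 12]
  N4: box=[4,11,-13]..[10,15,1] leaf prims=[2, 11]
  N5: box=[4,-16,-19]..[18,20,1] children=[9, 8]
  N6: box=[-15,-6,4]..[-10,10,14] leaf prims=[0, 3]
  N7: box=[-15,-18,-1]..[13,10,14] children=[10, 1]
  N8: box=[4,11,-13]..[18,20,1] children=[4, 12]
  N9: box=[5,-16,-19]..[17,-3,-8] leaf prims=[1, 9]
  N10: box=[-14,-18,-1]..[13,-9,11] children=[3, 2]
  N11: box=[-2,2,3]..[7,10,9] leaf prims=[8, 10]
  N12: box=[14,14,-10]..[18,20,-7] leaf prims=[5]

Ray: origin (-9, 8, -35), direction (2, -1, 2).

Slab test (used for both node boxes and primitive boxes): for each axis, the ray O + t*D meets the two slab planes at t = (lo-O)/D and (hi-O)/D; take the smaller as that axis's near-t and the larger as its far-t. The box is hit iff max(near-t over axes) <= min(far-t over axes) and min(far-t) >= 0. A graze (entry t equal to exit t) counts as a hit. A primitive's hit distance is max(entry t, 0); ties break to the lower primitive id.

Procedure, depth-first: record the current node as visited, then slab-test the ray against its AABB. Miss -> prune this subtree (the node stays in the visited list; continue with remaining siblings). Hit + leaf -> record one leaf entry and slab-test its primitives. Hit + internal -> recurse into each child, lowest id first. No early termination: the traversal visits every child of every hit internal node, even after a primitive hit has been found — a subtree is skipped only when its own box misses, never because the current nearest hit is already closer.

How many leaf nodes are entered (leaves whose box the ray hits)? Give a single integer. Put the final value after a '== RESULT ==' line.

Walk:
N0 x:[-3,27/2] y:[-12,26] z:[8,49/2] -> hit [8,27/2], descend [5, 7]
  N5 x:[13/2,27/2] y:[-12,24] z:[8,18] -> hit [8,27/2], descend [8, 9]
    N8 x:[13/2,27/2] y:[-12,-3] z:[11,18] -> miss, prune
    N9 x:[7,13] y:[11,24] z:[8,27/2] -> hit [11,13] leaf, test {P1(miss), P9@t=25/2}
  N7 x:[-3,11] y:[-2,26] z:[17,49/2] -> miss, prune

5 AABB tests over nodes [0, 5, 8, 9, 7]; 1 leaf entered; closest P9.

== RESULT ==
1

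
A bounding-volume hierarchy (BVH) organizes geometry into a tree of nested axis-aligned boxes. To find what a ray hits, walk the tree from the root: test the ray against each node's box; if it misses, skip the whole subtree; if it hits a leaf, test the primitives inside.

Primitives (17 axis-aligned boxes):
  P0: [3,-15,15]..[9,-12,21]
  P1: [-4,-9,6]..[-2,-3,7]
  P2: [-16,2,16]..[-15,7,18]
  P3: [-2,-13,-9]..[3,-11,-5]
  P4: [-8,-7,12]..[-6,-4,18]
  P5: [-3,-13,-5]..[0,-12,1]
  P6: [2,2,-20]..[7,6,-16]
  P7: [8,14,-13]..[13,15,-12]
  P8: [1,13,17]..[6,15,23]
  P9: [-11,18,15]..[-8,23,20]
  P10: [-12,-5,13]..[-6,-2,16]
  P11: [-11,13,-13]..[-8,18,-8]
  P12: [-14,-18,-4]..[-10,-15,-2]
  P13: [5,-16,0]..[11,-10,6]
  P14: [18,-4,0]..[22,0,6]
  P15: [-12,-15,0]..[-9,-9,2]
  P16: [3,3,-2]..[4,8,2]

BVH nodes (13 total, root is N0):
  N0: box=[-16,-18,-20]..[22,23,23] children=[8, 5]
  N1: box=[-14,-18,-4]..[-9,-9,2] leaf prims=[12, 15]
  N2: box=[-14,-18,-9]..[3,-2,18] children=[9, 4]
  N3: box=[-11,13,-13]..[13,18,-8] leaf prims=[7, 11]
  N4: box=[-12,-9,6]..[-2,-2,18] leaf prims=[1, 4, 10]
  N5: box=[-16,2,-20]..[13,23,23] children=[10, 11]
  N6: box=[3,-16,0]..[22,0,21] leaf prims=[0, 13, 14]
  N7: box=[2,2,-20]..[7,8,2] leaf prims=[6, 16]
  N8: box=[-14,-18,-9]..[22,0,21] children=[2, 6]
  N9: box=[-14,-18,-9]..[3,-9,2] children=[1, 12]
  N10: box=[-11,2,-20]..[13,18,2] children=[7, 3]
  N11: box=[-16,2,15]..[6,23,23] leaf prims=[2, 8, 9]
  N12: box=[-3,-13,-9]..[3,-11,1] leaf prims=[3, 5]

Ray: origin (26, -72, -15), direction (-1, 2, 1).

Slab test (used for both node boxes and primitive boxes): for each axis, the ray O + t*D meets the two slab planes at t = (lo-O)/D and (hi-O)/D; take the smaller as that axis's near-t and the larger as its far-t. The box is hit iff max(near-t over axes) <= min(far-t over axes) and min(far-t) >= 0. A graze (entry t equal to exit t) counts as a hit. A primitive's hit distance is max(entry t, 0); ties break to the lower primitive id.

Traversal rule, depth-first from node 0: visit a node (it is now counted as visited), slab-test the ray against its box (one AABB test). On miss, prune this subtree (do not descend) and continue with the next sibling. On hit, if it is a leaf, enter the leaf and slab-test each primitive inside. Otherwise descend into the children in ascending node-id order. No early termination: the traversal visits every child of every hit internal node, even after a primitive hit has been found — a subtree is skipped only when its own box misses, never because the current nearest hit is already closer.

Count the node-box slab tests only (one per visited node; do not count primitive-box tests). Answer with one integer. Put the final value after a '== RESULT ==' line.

Traverse from the root:
N0 x:[4,42] y:[27,95/2] z:[-5,38] -> hit [27,38], descend [5, 8]
  N5 x:[13,42] y:[37,95/2] z:[-5,38] -> hit [37,38], descend [10, 11]
    N10 x:[13,37] y:[37,45] z:[-5,17] -> miss, prune
    N11 x:[20,42] y:[37,95/2] z:[30,38] -> hit [37,38] leaf, test {P2(miss), P8(miss), P9(miss)}
  N8 x:[4,40] y:[27,36] z:[6,36] -> hit [27,36], descend [2, 6]
    N2 x:[23,40] y:[27,35] z:[6,33] -> hit [27,33], descend [4, 9]
      N4 x:[28,38] y:[63/2,35] z:[21,33] -> hit [63/2,33] leaf, test {P1(miss), P4@t=65/2, P10(miss)}
      N9 x:[23,40] y:[27,63/2] z:[6,17] -> miss, prune
    N6 x:[4,23] y:[28,36] z:[15,36] -> miss, prune

order=[0, 5, 10, 11, 8, 2, 4, 9, 6]  |boxes|=9  |leaves|=2  hit=P4

== RESULT ==
9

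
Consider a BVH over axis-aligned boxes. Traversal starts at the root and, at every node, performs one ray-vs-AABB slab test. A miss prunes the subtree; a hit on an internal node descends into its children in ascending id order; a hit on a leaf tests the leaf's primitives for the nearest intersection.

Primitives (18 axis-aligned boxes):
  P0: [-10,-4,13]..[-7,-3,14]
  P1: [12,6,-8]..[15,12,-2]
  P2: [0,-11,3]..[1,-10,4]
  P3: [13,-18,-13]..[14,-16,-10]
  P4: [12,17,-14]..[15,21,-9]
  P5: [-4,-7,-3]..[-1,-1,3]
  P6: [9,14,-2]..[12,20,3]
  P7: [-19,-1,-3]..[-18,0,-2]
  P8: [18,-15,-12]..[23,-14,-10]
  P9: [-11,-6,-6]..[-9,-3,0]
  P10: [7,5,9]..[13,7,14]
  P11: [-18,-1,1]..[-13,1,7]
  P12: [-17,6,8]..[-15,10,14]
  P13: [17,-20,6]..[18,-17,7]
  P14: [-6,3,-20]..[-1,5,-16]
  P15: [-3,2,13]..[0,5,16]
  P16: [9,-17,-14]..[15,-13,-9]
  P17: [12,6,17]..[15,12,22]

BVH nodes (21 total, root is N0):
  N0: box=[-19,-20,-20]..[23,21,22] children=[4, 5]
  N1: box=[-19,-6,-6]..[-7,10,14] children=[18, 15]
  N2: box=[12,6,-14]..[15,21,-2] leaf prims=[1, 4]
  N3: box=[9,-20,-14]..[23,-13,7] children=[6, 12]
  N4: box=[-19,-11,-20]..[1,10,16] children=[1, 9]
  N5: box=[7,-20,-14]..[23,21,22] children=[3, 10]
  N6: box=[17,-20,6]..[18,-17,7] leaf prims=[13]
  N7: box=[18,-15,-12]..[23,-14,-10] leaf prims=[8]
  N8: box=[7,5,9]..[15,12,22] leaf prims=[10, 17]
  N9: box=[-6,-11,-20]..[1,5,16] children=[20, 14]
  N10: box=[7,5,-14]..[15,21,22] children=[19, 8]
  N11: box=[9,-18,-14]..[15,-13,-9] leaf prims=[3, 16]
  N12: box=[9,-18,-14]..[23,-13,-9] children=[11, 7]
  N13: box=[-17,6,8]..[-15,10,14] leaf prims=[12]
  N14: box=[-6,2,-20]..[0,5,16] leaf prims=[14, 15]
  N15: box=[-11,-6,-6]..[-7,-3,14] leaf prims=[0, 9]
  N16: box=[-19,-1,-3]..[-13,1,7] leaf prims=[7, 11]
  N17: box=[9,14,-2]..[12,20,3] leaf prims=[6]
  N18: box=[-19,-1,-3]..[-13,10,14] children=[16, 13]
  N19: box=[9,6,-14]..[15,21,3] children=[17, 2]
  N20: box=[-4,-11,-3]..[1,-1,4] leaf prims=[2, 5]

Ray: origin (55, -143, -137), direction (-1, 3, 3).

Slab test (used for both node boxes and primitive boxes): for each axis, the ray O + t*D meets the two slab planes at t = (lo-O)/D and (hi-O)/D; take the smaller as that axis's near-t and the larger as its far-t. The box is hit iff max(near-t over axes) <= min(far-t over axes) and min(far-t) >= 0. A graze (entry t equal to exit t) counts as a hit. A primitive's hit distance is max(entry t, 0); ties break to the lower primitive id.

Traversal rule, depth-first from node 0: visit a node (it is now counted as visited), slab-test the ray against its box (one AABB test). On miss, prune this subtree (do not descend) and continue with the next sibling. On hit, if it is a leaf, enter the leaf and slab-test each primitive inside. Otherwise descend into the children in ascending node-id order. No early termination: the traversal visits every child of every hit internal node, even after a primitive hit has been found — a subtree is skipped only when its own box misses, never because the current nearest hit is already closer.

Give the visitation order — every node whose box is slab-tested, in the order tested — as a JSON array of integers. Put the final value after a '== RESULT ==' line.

Walk:
N0 x:[32,74] y:[41,164/3] z:[39,53] -> hit [41,53], descend [4, 5]
  N4 x:[54,74] y:[44,51] z:[39,51] -> miss, prune
  N5 x:[32,48] y:[41,164/3] z:[41,53] -> hit [41,48], descend [3, 10]
    N3 x:[32,46] y:[41,130/3] z:[41,48] -> hit [41,130/3], descend [6, 12]
      N6 x:[37,38] y:[41,42] z:[143/3,48] -> miss, prune
      N12 x:[32,46] y:[125/3,130/3] z:[41,128/3] -> hit [125/3,128/3], descend [7, 11]
        N7 x:[32,37] y:[128/3,43] z:[125/3,127/3] -> miss, prune
        N11 x:[40,46] y:[125/3,130/3] z:[41,128/3] -> hit [125/3,128/3] leaf, test {P3@t=125/3, P16@t=42}
    N10 x:[40,48] y:[148/3,164/3] z:[41,53] -> miss, prune

Summary -> nodes [0, 4, 5, 3, 6, 12, 7, 11, 10]; box-tests=9; leaf-entries=1; first=P3

== RESULT ==
[0, 4, 5, 3, 6, 12, 7, 11, 10]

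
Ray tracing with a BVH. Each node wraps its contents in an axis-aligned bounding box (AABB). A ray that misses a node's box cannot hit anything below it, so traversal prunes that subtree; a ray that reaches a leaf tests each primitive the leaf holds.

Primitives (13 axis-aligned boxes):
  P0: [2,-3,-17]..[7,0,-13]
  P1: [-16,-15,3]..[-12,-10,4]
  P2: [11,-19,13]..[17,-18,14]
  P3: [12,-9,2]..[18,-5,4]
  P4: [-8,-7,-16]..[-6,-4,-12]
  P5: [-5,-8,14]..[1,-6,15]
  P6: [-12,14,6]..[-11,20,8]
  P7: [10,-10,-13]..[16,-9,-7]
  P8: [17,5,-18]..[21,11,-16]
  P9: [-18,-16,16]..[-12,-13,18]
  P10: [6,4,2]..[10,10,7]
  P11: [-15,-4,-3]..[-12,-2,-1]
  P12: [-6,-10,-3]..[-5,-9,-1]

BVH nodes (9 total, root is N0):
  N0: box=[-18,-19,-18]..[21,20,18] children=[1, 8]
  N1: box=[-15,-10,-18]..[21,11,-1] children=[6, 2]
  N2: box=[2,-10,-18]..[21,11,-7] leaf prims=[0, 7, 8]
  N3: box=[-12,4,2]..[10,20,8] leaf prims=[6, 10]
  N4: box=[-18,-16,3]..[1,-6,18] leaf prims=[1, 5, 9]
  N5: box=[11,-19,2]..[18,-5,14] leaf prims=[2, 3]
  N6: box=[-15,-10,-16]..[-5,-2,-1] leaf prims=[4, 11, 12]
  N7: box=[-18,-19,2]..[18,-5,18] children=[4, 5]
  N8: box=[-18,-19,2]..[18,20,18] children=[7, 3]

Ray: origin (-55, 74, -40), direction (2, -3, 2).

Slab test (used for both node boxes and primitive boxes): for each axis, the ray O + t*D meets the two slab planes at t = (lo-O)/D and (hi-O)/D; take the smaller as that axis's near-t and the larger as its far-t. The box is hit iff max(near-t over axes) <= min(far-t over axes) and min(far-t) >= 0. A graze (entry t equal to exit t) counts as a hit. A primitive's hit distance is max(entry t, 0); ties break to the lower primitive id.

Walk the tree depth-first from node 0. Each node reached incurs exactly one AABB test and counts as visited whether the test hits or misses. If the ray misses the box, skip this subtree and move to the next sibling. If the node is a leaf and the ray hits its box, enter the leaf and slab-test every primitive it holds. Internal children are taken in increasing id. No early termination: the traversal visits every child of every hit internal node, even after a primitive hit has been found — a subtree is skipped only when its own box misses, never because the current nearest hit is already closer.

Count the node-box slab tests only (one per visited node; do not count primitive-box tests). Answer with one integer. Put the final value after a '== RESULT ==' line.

Traverse from the root:
N0 x:[37/2,38] y:[18,31] z:[11,29] -> hit [37/2,29], descend [1, 8]
  N1 x:[20,38] y:[21,28] z:[11,39/2] -> miss, prune
  N8 x:[37/2,73/2] y:[18,31] z:[21,29] -> hit [21,29], descend [3, 7]
    N3 x:[43/2,65/2] y:[18,70/3] z:[21,24] -> hit [43/2,70/3] leaf, test {P6(miss), P10(miss)}
    N7 x:[37/2,73/2] y:[79/3,31] z:[21,29] -> hit [79/3,29], descend [4, 5]
      N4 x:[37/2,28] y:[80/3,30] z:[43/2,29] -> hit [80/3,28] leaf, test {P1(miss), P5@t=27, P9(miss)}
      N5 x:[33,73/2] y:[79/3,31] z:[21,27] -> miss, prune

Summary -> nodes [0, 1, 8, 3, 7, 4, 5]; box-tests=7; leaf-entries=2; first=P5

== RESULT ==
7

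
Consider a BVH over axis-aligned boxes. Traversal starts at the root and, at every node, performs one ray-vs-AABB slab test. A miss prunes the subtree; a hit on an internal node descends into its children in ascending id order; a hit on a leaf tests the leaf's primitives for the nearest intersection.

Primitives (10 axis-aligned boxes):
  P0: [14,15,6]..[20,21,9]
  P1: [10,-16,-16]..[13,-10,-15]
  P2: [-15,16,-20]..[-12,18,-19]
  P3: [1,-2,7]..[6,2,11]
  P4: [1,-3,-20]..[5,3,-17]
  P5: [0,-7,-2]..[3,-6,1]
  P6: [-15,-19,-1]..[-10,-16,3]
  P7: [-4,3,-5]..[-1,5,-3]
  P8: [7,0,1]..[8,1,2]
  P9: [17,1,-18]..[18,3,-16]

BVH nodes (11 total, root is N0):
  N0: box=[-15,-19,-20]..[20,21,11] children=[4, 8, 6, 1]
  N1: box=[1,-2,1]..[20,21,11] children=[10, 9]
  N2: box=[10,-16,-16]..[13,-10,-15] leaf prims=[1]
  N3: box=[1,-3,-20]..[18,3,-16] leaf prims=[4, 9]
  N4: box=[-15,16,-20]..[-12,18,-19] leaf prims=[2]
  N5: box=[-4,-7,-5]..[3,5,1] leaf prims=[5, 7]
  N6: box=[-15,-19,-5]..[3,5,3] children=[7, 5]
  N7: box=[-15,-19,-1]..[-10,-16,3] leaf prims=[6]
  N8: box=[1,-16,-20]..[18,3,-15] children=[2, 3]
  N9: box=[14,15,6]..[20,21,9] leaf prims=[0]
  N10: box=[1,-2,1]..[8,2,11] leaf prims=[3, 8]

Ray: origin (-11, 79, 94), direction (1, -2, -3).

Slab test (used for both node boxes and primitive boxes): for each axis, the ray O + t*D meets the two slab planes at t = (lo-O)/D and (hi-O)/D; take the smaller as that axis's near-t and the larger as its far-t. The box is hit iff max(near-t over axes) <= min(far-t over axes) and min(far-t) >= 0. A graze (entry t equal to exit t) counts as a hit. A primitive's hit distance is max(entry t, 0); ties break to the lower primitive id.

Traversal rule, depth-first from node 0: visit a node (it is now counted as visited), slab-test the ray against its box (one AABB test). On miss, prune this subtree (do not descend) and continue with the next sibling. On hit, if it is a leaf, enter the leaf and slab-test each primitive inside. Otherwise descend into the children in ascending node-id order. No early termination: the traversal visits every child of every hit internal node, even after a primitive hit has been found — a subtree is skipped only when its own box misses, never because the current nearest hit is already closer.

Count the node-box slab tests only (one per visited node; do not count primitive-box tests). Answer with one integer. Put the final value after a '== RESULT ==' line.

Trace the traversal:
N0 x:[-4,31] y:[29,49] z:[83/3,38] -> hit [29,31], descend [1, 4, 6, 8]
  N1 x:[12,31] y:[29,81/2] z:[83/3,31] -> hit [29,31], descend [9, 10]
    N9 x:[25,31] y:[29,32] z:[85/3,88/3] -> hit [29,88/3] leaf, test {P0@t=29}
    N10 x:[12,19] y:[77/2,81/2] z:[83/3,31] -> miss, prune
  N4 x:[-4,-1] y:[61/2,63/2] z:[113/3,38] -> miss, prune
  N6 x:[-4,14] y:[37,49] z:[91/3,33] -> miss, prune
  N8 x:[12,29] y:[38,95/2] z:[109/3,38] -> miss, prune

order=[0, 1, 9, 10, 4, 6, 8]  |boxes|=7  |leaves|=1  hit=P0

== RESULT ==
7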